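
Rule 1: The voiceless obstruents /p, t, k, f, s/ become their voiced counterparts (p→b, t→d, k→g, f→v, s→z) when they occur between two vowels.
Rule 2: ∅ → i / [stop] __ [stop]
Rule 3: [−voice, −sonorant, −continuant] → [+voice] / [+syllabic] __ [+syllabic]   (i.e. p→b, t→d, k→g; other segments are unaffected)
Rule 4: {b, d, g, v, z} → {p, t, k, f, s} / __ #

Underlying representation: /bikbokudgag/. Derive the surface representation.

bigibogudigak

Rule 1 (intervocalic voicing): /k/ is a voiceless obstruent between vowels /o/ and /u/, so it voices to [g]. /bikbokudgag/ → bikbogudgag.
Rule 2 (stop-cluster i-epenthesis): /k/ and /b/ form a stop–stop cluster, so [i] is inserted between them. /d/ and /g/ form a stop–stop cluster, so [i] is inserted between them. /bikbogudgag/ → bikibogudigag.
Rule 3 (intervocalic voicing): /k/ is a voiceless stop between vowels /i/ and /i/, so it voices to [g]. /bikibogudigag/ → bigibogudigag.
Rule 4 (final devoicing): /g/ is a voiced obstruent in word-final position, so it devoices to [k]. /bigibogudigag/ → bigibogudigak.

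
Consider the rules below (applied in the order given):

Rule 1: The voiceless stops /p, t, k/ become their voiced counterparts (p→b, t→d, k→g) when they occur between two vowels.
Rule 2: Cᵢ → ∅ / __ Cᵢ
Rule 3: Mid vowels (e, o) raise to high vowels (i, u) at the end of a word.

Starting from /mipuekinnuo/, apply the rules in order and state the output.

mibueginuu

Rule 1 (intervocalic voicing): /p/ is a voiceless stop between vowels /i/ and /u/, so it voices to [b]. /k/ is a voiceless stop between vowels /e/ and /i/, so it voices to [g]. /mipuekinnuo/ → mibueginnuo.
Rule 2 (degemination): /nn/ is a geminate; the first /n/ deletes. /mibueginnuo/ → mibueginuo.
Rule 3 (final vowel raising): /o/ is a mid vowel in word-final position, so it raises to [u]. /mibueginuo/ → mibueginuu.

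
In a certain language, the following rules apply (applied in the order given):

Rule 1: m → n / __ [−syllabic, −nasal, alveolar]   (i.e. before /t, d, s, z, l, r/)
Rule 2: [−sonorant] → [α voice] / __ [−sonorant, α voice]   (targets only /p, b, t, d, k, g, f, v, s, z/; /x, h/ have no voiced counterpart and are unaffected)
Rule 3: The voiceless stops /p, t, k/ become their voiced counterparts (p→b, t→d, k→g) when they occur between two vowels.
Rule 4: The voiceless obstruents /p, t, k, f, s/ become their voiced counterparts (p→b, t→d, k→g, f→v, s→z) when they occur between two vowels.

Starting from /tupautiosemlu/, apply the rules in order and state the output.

tubaudiozenlu

Rule 1 (nasal place assimilation): /m/ precedes the alveolar consonant /l/, so it assimilates in place to [n]. /tupautiosemlu/ → tupautiosenlu.
Rule 2 (regressive voicing assimilation): no segment meets the environment; /tupautiosenlu/ is unchanged.
Rule 3 (intervocalic voicing): /p/ is a voiceless stop between vowels /u/ and /a/, so it voices to [b]. /t/ is a voiceless stop between vowels /u/ and /i/, so it voices to [d]. /tupautiosenlu/ → tubaudiosenlu.
Rule 4 (intervocalic voicing): /s/ is a voiceless obstruent between vowels /o/ and /e/, so it voices to [z]. /tubaudiosenlu/ → tubaudiozenlu.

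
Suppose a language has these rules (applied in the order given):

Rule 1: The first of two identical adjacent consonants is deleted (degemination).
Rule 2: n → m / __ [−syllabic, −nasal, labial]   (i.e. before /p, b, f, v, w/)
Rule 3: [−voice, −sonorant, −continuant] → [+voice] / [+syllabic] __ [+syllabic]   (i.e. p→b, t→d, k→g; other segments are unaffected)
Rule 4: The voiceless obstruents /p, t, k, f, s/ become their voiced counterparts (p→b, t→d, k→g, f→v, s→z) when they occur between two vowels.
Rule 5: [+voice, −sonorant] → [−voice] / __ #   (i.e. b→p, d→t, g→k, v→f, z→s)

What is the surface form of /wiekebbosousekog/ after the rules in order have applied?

wiegebozouzegok

Rule 1 (degemination): /bb/ is a geminate; the first /b/ deletes. /wiekebbosousekog/ → wiekebosousekog.
Rule 2 (nasal place assimilation): no segment meets the environment; /wiekebosousekog/ is unchanged.
Rule 3 (intervocalic voicing): /k/ is a voiceless stop between vowels /e/ and /e/, so it voices to [g]. /k/ is a voiceless stop between vowels /e/ and /o/, so it voices to [g]. /wiekebosousekog/ → wiegebosousegog.
Rule 4 (intervocalic voicing): /s/ is a voiceless obstruent between vowels /o/ and /o/, so it voices to [z]. /s/ is a voiceless obstruent between vowels /u/ and /e/, so it voices to [z]. /wiegebosousegog/ → wiegebozouzegog.
Rule 5 (final devoicing): /g/ is a voiced obstruent in word-final position, so it devoices to [k]. /wiegebozouzegog/ → wiegebozouzegok.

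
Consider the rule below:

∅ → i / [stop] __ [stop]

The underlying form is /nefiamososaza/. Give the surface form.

nefiamososaza

No segment of /nefiamososaza/ meets the structural description of the rule, so the form surfaces unchanged.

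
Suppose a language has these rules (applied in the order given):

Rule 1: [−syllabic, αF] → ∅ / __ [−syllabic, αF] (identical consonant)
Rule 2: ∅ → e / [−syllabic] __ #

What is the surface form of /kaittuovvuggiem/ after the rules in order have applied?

Rule 1 (degemination): /tt/ is a geminate; the first /t/ deletes. /vv/ is a geminate; the first /v/ deletes. /gg/ is a geminate; the first /g/ deletes. /kaittuovvuggiem/ → kaituovugiem.
Rule 2 (final e-epenthesis): the form ends in the consonant /m/, so [e] is inserted word-finally. /kaituovugiem/ → kaituovugieme.

kaituovugieme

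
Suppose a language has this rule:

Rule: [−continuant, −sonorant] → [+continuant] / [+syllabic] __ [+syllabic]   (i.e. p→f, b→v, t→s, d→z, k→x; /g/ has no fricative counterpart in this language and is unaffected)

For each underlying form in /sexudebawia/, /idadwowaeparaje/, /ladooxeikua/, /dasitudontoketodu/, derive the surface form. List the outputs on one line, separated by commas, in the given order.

/sexudebawia/: /d/ is a stop between vowels /u/ and /e/, so it spirantizes to the fricative [z]. /b/ is a stop between vowels /e/ and /a/, so it spirantizes to the fricative [v]. → [sexuzevawia].
/idadwowaeparaje/: /d/ is a stop between vowels /i/ and /a/, so it spirantizes to the fricative [z]. /p/ is a stop between vowels /e/ and /a/, so it spirantizes to the fricative [f]. → [izadwowaefaraje].
/ladooxeikua/: /d/ is a stop between vowels /a/ and /o/, so it spirantizes to the fricative [z]. /k/ is a stop between vowels /i/ and /u/, so it spirantizes to the fricative [x]. → [lazooxeixua].
/dasitudontoketodu/: /t/ is a stop between vowels /i/ and /u/, so it spirantizes to the fricative [s]. /d/ is a stop between vowels /u/ and /o/, so it spirantizes to the fricative [z]. /k/ is a stop between vowels /o/ and /e/, so it spirantizes to the fricative [x]. /t/ is a stop between vowels /e/ and /o/, so it spirantizes to the fricative [s]. /d/ is a stop between vowels /o/ and /u/, so it spirantizes to the fricative [z]. → [dasisuzontoxesozu].

sexuzevawia, izadwowaefaraje, lazooxeixua, dasisuzontoxesozu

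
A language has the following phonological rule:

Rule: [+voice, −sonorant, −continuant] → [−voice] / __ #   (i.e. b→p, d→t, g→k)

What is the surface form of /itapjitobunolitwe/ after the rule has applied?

No segment of /itapjitobunolitwe/ meets the structural description of the rule, so the form surfaces unchanged.

itapjitobunolitwe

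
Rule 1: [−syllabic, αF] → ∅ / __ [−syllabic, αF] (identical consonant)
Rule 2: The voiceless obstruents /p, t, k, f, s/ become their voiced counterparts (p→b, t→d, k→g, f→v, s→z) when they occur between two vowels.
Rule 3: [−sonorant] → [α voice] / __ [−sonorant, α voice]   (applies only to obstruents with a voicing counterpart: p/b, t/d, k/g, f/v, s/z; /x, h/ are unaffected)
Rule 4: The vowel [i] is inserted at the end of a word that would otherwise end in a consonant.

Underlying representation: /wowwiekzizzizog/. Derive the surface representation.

Rule 1 (degemination): /ww/ is a geminate; the first /w/ deletes. /zz/ is a geminate; the first /z/ deletes. /wowwiekzizzizog/ → wowiekzizizog.
Rule 2 (intervocalic voicing): no segment meets the environment; /wowiekzizizog/ is unchanged.
Rule 3 (regressive voicing assimilation): /k/ precedes the voiced obstruent /z/, so it voices to [g] by assimilation. /wowiekzizizog/ → wowiegzizizog.
Rule 4 (final i-epenthesis): the form ends in the consonant /g/, so [i] is inserted word-finally. /wowiegzizizog/ → wowiegzizizogi.

wowiegzizizogi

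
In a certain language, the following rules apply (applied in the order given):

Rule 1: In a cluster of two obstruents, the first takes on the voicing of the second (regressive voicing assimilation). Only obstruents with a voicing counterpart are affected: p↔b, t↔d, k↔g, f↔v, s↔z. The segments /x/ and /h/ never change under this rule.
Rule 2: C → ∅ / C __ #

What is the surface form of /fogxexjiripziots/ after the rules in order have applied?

fokxexjiribziot

Rule 1 (regressive voicing assimilation): /g/ precedes the voiceless obstruent /x/, so it devoices to [k] by assimilation. /p/ precedes the voiced obstruent /z/, so it voices to [b] by assimilation. /fogxexjiripziots/ → fokxexjiribziots.
Rule 2 (final cluster simplification): /s/ is the second consonant of a word-final cluster /ts/, so it deletes. /fokxexjiribziots/ → fokxexjiribziot.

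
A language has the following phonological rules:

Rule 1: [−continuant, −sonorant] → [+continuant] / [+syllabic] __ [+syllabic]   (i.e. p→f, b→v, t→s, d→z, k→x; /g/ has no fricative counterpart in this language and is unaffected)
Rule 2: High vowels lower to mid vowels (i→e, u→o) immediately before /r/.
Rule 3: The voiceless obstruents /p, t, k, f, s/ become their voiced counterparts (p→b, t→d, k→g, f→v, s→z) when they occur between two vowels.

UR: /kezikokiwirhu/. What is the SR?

kezixoxiwerhu

Rule 1 (intervocalic spirantization): /k/ is a stop between vowels /i/ and /o/, so it spirantizes to the fricative [x]. /k/ is a stop between vowels /o/ and /i/, so it spirantizes to the fricative [x]. /kezikokiwirhu/ → kezixoxiwirhu.
Rule 2 (pre-rhotic lowering): /i/ is a high vowel immediately before /r/, so it lowers to [e]. /kezixoxiwirhu/ → kezixoxiwerhu.
Rule 3 (intervocalic voicing): no segment meets the environment; /kezixoxiwerhu/ is unchanged.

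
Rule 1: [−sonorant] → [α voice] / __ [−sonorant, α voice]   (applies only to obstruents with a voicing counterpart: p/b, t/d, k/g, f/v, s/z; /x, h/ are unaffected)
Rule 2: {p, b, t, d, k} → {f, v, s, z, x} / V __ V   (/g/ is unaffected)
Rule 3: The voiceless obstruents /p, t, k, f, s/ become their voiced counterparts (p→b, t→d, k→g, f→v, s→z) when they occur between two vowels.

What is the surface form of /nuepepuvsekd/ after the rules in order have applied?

nuevevufsegd

Rule 1 (regressive voicing assimilation): /v/ precedes the voiceless obstruent /s/, so it devoices to [f] by assimilation. /k/ precedes the voiced obstruent /d/, so it voices to [g] by assimilation. /nuepepuvsekd/ → nuepepufsegd.
Rule 2 (intervocalic spirantization): /p/ is a stop between vowels /e/ and /e/, so it spirantizes to the fricative [f]. /p/ is a stop between vowels /e/ and /u/, so it spirantizes to the fricative [f]. /nuepepufsegd/ → nuefefufsegd.
Rule 3 (intervocalic voicing): /f/ is a voiceless obstruent between vowels /e/ and /e/, so it voices to [v]. /f/ is a voiceless obstruent between vowels /e/ and /u/, so it voices to [v]. /nuefefufsegd/ → nuevevufsegd.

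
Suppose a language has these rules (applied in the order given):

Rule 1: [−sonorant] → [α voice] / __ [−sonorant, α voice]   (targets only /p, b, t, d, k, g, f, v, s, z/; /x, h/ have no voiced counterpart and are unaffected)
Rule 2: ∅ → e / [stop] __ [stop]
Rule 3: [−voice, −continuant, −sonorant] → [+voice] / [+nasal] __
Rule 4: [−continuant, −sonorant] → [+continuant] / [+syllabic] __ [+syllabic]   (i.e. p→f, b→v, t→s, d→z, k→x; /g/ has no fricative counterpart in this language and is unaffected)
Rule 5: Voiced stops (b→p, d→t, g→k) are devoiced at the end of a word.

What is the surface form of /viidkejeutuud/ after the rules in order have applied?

Rule 1 (regressive voicing assimilation): /d/ precedes the voiceless obstruent /k/, so it devoices to [t] by assimilation. /viidkejeutuud/ → viitkejeutuud.
Rule 2 (stop-cluster e-epenthesis): /t/ and /k/ form a stop–stop cluster, so [e] is inserted between them. /viitkejeutuud/ → viitekejeutuud.
Rule 3 (post-nasal voicing): no segment meets the environment; /viitekejeutuud/ is unchanged.
Rule 4 (intervocalic spirantization): /t/ is a stop between vowels /i/ and /e/, so it spirantizes to the fricative [s]. /k/ is a stop between vowels /e/ and /e/, so it spirantizes to the fricative [x]. /t/ is a stop between vowels /u/ and /u/, so it spirantizes to the fricative [s]. /viitekejeutuud/ → viisexejeusuud.
Rule 5 (final devoicing): /d/ is a voiced stop in word-final position, so it devoices to [t]. /viisexejeusuud/ → viisexejeusuut.

viisexejeusuut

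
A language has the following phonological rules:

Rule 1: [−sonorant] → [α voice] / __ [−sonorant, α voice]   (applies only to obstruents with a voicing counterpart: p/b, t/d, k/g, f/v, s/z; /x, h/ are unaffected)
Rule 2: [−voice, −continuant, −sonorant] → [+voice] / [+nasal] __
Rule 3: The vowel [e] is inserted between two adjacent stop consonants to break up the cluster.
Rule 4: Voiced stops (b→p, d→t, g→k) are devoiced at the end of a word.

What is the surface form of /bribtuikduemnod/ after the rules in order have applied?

bripetuigeduemnot

Rule 1 (regressive voicing assimilation): /b/ precedes the voiceless obstruent /t/, so it devoices to [p] by assimilation. /k/ precedes the voiced obstruent /d/, so it voices to [g] by assimilation. /bribtuikduemnod/ → briptuigduemnod.
Rule 2 (post-nasal voicing): no segment meets the environment; /briptuigduemnod/ is unchanged.
Rule 3 (stop-cluster e-epenthesis): /p/ and /t/ form a stop–stop cluster, so [e] is inserted between them. /g/ and /d/ form a stop–stop cluster, so [e] is inserted between them. /briptuigduemnod/ → bripetuigeduemnod.
Rule 4 (final devoicing): /d/ is a voiced stop in word-final position, so it devoices to [t]. /bripetuigeduemnod/ → bripetuigeduemnot.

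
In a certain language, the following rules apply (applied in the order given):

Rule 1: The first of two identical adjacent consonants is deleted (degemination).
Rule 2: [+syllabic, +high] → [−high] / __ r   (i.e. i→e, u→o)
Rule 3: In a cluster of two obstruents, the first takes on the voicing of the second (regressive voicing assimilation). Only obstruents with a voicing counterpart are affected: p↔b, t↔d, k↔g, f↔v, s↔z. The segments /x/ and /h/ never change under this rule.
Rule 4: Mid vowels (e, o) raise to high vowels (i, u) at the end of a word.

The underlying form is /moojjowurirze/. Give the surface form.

Rule 1 (degemination): /jj/ is a geminate; the first /j/ deletes. /moojjowurirze/ → moojowurirze.
Rule 2 (pre-rhotic lowering): /u/ is a high vowel immediately before /r/, so it lowers to [o]. /i/ is a high vowel immediately before /r/, so it lowers to [e]. /moojowurirze/ → moojoworerze.
Rule 3 (regressive voicing assimilation): no segment meets the environment; /moojoworerze/ is unchanged.
Rule 4 (final vowel raising): /e/ is a mid vowel in word-final position, so it raises to [i]. /moojoworerze/ → moojoworerzi.

moojoworerzi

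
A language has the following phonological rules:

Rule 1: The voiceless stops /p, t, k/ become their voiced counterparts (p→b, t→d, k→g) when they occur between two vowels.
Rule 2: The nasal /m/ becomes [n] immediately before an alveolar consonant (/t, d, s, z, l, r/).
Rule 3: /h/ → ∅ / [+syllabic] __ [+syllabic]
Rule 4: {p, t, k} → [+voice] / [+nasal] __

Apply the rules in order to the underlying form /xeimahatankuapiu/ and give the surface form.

Rule 1 (intervocalic voicing): /t/ is a voiceless stop between vowels /a/ and /a/, so it voices to [d]. /p/ is a voiceless stop between vowels /a/ and /i/, so it voices to [b]. /xeimahatankuapiu/ → xeimahadankuabiu.
Rule 2 (nasal place assimilation): no segment meets the environment; /xeimahadankuabiu/ is unchanged.
Rule 3 (intervocalic h-deletion): /h/ occurs between vowels /a/ and /a/, so it deletes. /xeimahadankuabiu/ → xeimaadankuabiu.
Rule 4 (post-nasal voicing): /k/ is a voiceless stop immediately after the nasal /n/, so it voices to [g]. /xeimaadankuabiu/ → xeimaadanguabiu.

xeimaadanguabiu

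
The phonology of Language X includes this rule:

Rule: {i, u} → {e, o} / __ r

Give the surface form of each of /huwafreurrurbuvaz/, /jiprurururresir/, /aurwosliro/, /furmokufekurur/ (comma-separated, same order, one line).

huwafreorrorbuvaz, jiprorororreser, aorwoslero, formokufekoror

/huwafreurrurbuvaz/: /u/ is a high vowel immediately before /r/, so it lowers to [o]. /u/ is a high vowel immediately before /r/, so it lowers to [o]. → [huwafreorrorbuvaz].
/jiprurururresir/: /u/ is a high vowel immediately before /r/, so it lowers to [o]. /u/ is a high vowel immediately before /r/, so it lowers to [o]. /u/ is a high vowel immediately before /r/, so it lowers to [o]. /i/ is a high vowel immediately before /r/, so it lowers to [e]. → [jiprorororreser].
/aurwosliro/: /u/ is a high vowel immediately before /r/, so it lowers to [o]. /i/ is a high vowel immediately before /r/, so it lowers to [e]. → [aorwoslero].
/furmokufekurur/: /u/ is a high vowel immediately before /r/, so it lowers to [o]. /u/ is a high vowel immediately before /r/, so it lowers to [o]. /u/ is a high vowel immediately before /r/, so it lowers to [o]. → [formokufekoror].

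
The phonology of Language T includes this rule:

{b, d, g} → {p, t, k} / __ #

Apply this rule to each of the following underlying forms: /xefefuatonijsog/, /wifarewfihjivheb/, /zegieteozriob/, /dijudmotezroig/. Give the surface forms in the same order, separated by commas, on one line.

/xefefuatonijsog/: /g/ is a voiced stop in word-final position, so it devoices to [k]. → [xefefuatonijsok].
/wifarewfihjivheb/: /b/ is a voiced stop in word-final position, so it devoices to [p]. → [wifarewfihjivhep].
/zegieteozriob/: /b/ is a voiced stop in word-final position, so it devoices to [p]. → [zegieteozriop].
/dijudmotezroig/: /g/ is a voiced stop in word-final position, so it devoices to [k]. → [dijudmotezroik].

xefefuatonijsok, wifarewfihjivhep, zegieteozriop, dijudmotezroik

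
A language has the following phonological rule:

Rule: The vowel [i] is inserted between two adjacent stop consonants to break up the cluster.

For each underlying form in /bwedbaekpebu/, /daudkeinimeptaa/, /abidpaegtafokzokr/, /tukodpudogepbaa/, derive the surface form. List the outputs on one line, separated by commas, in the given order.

bwedibaekipebu, daudikeinimepitaa, abidipaegitafokzokr, tukodipudogepibaa

/bwedbaekpebu/: /d/ and /b/ form a stop–stop cluster, so [i] is inserted between them. /k/ and /p/ form a stop–stop cluster, so [i] is inserted between them. → [bwedibaekipebu].
/daudkeinimeptaa/: /d/ and /k/ form a stop–stop cluster, so [i] is inserted between them. /p/ and /t/ form a stop–stop cluster, so [i] is inserted between them. → [daudikeinimepitaa].
/abidpaegtafokzokr/: /d/ and /p/ form a stop–stop cluster, so [i] is inserted between them. /g/ and /t/ form a stop–stop cluster, so [i] is inserted between them. → [abidipaegitafokzokr].
/tukodpudogepbaa/: /d/ and /p/ form a stop–stop cluster, so [i] is inserted between them. /p/ and /b/ form a stop–stop cluster, so [i] is inserted between them. → [tukodipudogepibaa].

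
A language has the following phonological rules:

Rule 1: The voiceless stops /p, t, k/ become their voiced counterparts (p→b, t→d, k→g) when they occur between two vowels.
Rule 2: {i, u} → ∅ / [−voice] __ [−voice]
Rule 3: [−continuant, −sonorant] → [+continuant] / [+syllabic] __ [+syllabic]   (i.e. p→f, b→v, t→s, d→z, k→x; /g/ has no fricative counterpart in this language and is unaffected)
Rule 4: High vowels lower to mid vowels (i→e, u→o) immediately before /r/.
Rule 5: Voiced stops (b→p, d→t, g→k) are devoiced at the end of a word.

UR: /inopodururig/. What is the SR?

inovozororik

Rule 1 (intervocalic voicing): /p/ is a voiceless stop between vowels /o/ and /o/, so it voices to [b]. /inopodururig/ → inobodururig.
Rule 2 (high vowel syncope): no segment meets the environment; /inobodururig/ is unchanged.
Rule 3 (intervocalic spirantization): /b/ is a stop between vowels /o/ and /o/, so it spirantizes to the fricative [v]. /d/ is a stop between vowels /o/ and /u/, so it spirantizes to the fricative [z]. /inobodururig/ → inovozururig.
Rule 4 (pre-rhotic lowering): /u/ is a high vowel immediately before /r/, so it lowers to [o]. /u/ is a high vowel immediately before /r/, so it lowers to [o]. /inovozururig/ → inovozororig.
Rule 5 (final devoicing): /g/ is a voiced stop in word-final position, so it devoices to [k]. /inovozororig/ → inovozororik.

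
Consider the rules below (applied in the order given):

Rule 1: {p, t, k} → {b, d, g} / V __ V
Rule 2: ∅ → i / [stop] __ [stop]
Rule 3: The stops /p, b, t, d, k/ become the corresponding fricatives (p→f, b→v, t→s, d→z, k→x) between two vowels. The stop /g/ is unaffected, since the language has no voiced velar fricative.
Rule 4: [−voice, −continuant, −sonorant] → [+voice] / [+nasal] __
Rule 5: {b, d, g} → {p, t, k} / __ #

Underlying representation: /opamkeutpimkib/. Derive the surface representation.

Rule 1 (intervocalic voicing): /p/ is a voiceless stop between vowels /o/ and /a/, so it voices to [b]. /opamkeutpimkib/ → obamkeutpimkib.
Rule 2 (stop-cluster i-epenthesis): /t/ and /p/ form a stop–stop cluster, so [i] is inserted between them. /obamkeutpimkib/ → obamkeutipimkib.
Rule 3 (intervocalic spirantization): /b/ is a stop between vowels /o/ and /a/, so it spirantizes to the fricative [v]. /t/ is a stop between vowels /u/ and /i/, so it spirantizes to the fricative [s]. /p/ is a stop between vowels /i/ and /i/, so it spirantizes to the fricative [f]. /obamkeutipimkib/ → ovamkeusifimkib.
Rule 4 (post-nasal voicing): /k/ is a voiceless stop immediately after the nasal /m/, so it voices to [g]. /k/ is a voiceless stop immediately after the nasal /m/, so it voices to [g]. /ovamkeusifimkib/ → ovamgeusifimgib.
Rule 5 (final devoicing): /b/ is a voiced stop in word-final position, so it devoices to [p]. /ovamgeusifimgib/ → ovamgeusifimgip.

ovamgeusifimgip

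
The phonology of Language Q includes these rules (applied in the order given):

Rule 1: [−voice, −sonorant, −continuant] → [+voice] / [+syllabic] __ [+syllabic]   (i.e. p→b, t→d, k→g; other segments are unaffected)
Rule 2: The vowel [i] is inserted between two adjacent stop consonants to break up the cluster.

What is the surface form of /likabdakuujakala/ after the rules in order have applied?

ligabidaguujagala

Rule 1 (intervocalic voicing): /k/ is a voiceless stop between vowels /i/ and /a/, so it voices to [g]. /k/ is a voiceless stop between vowels /a/ and /u/, so it voices to [g]. /k/ is a voiceless stop between vowels /a/ and /a/, so it voices to [g]. /likabdakuujakala/ → ligabdaguujagala.
Rule 2 (stop-cluster i-epenthesis): /b/ and /d/ form a stop–stop cluster, so [i] is inserted between them. /ligabdaguujagala/ → ligabidaguujagala.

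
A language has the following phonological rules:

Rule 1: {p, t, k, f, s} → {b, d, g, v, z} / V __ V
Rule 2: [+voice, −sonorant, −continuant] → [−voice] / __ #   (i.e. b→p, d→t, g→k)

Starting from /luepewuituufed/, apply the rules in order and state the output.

Rule 1 (intervocalic voicing): /p/ is a voiceless obstruent between vowels /e/ and /e/, so it voices to [b]. /t/ is a voiceless obstruent between vowels /i/ and /u/, so it voices to [d]. /f/ is a voiceless obstruent between vowels /u/ and /e/, so it voices to [v]. /luepewuituufed/ → luebewuiduuved.
Rule 2 (final devoicing): /d/ is a voiced stop in word-final position, so it devoices to [t]. /luebewuiduuved/ → luebewuiduuvet.

luebewuiduuvet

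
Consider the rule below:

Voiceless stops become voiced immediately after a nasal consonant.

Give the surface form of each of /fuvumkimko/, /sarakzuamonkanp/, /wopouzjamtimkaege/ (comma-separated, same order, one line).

/fuvumkimko/: /k/ is a voiceless stop immediately after the nasal /m/, so it voices to [g]. /k/ is a voiceless stop immediately after the nasal /m/, so it voices to [g]. → [fuvumgimgo].
/sarakzuamonkanp/: /k/ is a voiceless stop immediately after the nasal /n/, so it voices to [g]. /p/ is a voiceless stop immediately after the nasal /n/, so it voices to [b]. → [sarakzuamonganb].
/wopouzjamtimkaege/: /t/ is a voiceless stop immediately after the nasal /m/, so it voices to [d]. /k/ is a voiceless stop immediately after the nasal /m/, so it voices to [g]. → [wopouzjamdimgaege].

fuvumgimgo, sarakzuamonganb, wopouzjamdimgaege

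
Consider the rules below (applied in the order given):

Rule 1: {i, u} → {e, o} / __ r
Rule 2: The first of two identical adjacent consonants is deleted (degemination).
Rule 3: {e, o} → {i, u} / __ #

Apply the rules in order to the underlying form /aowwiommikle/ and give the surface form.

aowiomikli

Rule 1 (pre-rhotic lowering): no segment meets the environment; /aowwiommikle/ is unchanged.
Rule 2 (degemination): /ww/ is a geminate; the first /w/ deletes. /mm/ is a geminate; the first /m/ deletes. /aowwiommikle/ → aowiomikle.
Rule 3 (final vowel raising): /e/ is a mid vowel in word-final position, so it raises to [i]. /aowiomikle/ → aowiomikli.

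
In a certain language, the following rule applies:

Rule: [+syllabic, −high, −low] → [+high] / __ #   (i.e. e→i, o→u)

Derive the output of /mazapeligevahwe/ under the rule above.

mazapeligevahwi

/e/ is a mid vowel in word-final position, so it raises to [i].
The other instances of /e/ do not occur in the required environment and remain unchanged.
Surface form: [mazapeligevahwi].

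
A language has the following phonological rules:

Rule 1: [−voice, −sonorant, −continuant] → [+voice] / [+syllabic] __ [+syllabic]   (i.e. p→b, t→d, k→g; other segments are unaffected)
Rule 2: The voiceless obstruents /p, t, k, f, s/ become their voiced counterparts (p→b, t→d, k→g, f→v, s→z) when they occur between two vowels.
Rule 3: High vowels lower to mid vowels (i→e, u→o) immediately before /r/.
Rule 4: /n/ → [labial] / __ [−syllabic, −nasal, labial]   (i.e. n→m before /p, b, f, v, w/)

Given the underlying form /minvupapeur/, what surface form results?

Rule 1 (intervocalic voicing): /p/ is a voiceless stop between vowels /u/ and /a/, so it voices to [b]. /p/ is a voiceless stop between vowels /a/ and /e/, so it voices to [b]. /minvupapeur/ → minvubabeur.
Rule 2 (intervocalic voicing): no segment meets the environment; /minvubabeur/ is unchanged.
Rule 3 (pre-rhotic lowering): /u/ is a high vowel immediately before /r/, so it lowers to [o]. /minvubabeur/ → minvubabeor.
Rule 4 (nasal place assimilation): /n/ precedes the labial consonant /v/, so it assimilates in place to [m]. /minvubabeor/ → mimvubabeor.

mimvubabeor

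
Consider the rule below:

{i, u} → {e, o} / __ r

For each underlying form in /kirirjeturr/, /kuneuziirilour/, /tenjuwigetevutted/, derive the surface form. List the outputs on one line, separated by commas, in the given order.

/kirirjeturr/: /i/ is a high vowel immediately before /r/, so it lowers to [e]. /i/ is a high vowel immediately before /r/, so it lowers to [e]. /u/ is a high vowel immediately before /r/, so it lowers to [o]. → [kererjetorr].
/kuneuziirilour/: /i/ is a high vowel immediately before /r/, so it lowers to [e]. /u/ is a high vowel immediately before /r/, so it lowers to [o]. → [kuneuzieriloor].
/tenjuwigetevutted/: the rule's environment is not met; surfaces unchanged as [tenjuwigetevutted].

kererjetorr, kuneuzieriloor, tenjuwigetevutted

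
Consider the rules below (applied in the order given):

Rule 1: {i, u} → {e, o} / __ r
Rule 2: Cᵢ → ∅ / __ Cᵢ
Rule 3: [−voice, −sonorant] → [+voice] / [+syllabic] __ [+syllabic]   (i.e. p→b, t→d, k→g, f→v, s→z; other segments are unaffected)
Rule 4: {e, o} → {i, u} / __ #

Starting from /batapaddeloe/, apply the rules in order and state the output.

badabadeloi

Rule 1 (pre-rhotic lowering): no segment meets the environment; /batapaddeloe/ is unchanged.
Rule 2 (degemination): /dd/ is a geminate; the first /d/ deletes. /batapaddeloe/ → batapadeloe.
Rule 3 (intervocalic voicing): /t/ is a voiceless obstruent between vowels /a/ and /a/, so it voices to [d]. /p/ is a voiceless obstruent between vowels /a/ and /a/, so it voices to [b]. /batapadeloe/ → badabadeloe.
Rule 4 (final vowel raising): /e/ is a mid vowel in word-final position, so it raises to [i]. /badabadeloe/ → badabadeloi.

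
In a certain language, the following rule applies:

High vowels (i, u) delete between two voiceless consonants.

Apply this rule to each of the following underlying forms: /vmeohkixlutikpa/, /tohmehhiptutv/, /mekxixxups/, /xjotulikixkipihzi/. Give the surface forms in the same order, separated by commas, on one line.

vmeohkxlutkpa, tohmehhpttv, mekxxxps, xjotulikxkphzi

/vmeohkixlutikpa/: /i/ is a high vowel flanked by voiceless consonants /k/ and /x/, so it deletes. /i/ is a high vowel flanked by voiceless consonants /t/ and /k/, so it deletes. → [vmeohkxlutkpa].
/tohmehhiptutv/: /i/ is a high vowel flanked by voiceless consonants /h/ and /p/, so it deletes. /u/ is a high vowel flanked by voiceless consonants /t/ and /t/, so it deletes. → [tohmehhpttv].
/mekxixxups/: /i/ is a high vowel flanked by voiceless consonants /x/ and /x/, so it deletes. /u/ is a high vowel flanked by voiceless consonants /x/ and /p/, so it deletes. → [mekxxxps].
/xjotulikixkipihzi/: /i/ is a high vowel flanked by voiceless consonants /k/ and /x/, so it deletes. /i/ is a high vowel flanked by voiceless consonants /k/ and /p/, so it deletes. /i/ is a high vowel flanked by voiceless consonants /p/ and /h/, so it deletes. → [xjotulikxkphzi].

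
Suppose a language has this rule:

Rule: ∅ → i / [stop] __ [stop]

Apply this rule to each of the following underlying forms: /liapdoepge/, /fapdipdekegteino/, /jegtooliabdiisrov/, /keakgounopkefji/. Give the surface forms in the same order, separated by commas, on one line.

/liapdoepge/: /p/ and /d/ form a stop–stop cluster, so [i] is inserted between them. /p/ and /g/ form a stop–stop cluster, so [i] is inserted between them. → [liapidoepige].
/fapdipdekegteino/: /p/ and /d/ form a stop–stop cluster, so [i] is inserted between them. /p/ and /d/ form a stop–stop cluster, so [i] is inserted between them. /g/ and /t/ form a stop–stop cluster, so [i] is inserted between them. → [fapidipidekegiteino].
/jegtooliabdiisrov/: /g/ and /t/ form a stop–stop cluster, so [i] is inserted between them. /b/ and /d/ form a stop–stop cluster, so [i] is inserted between them. → [jegitooliabidiisrov].
/keakgounopkefji/: /k/ and /g/ form a stop–stop cluster, so [i] is inserted between them. /p/ and /k/ form a stop–stop cluster, so [i] is inserted between them. → [keakigounopikefji].

liapidoepige, fapidipidekegiteino, jegitooliabidiisrov, keakigounopikefji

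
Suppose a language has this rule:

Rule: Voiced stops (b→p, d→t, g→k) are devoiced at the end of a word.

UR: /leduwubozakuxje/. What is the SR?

leduwubozakuxje

No segment of /leduwubozakuxje/ meets the structural description of the rule, so the form surfaces unchanged.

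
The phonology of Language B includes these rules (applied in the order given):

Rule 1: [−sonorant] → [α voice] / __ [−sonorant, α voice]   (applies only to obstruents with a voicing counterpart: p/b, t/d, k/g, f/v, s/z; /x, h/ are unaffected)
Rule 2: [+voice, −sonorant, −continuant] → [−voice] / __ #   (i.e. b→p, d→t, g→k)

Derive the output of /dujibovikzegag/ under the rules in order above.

Rule 1 (regressive voicing assimilation): /k/ precedes the voiced obstruent /z/, so it voices to [g] by assimilation. /dujibovikzegag/ → dujibovigzegag.
Rule 2 (final devoicing): /g/ is a voiced stop in word-final position, so it devoices to [k]. /dujibovigzegag/ → dujibovigzegak.

dujibovigzegak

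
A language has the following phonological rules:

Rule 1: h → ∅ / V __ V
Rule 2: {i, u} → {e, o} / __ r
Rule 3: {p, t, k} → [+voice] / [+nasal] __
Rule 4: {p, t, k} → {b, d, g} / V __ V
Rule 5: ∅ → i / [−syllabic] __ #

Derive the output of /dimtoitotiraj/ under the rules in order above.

dimdoidoderaji

Rule 1 (intervocalic h-deletion): no segment meets the environment; /dimtoitotiraj/ is unchanged.
Rule 2 (pre-rhotic lowering): /i/ is a high vowel immediately before /r/, so it lowers to [e]. /dimtoitotiraj/ → dimtoitoteraj.
Rule 3 (post-nasal voicing): /t/ is a voiceless stop immediately after the nasal /m/, so it voices to [d]. /dimtoitoteraj/ → dimdoitoteraj.
Rule 4 (intervocalic voicing): /t/ is a voiceless stop between vowels /i/ and /o/, so it voices to [d]. /t/ is a voiceless stop between vowels /o/ and /e/, so it voices to [d]. /dimdoitoteraj/ → dimdoidoderaj.
Rule 5 (final i-epenthesis): the form ends in the consonant /j/, so [i] is inserted word-finally. /dimdoidoderaj/ → dimdoidoderaji.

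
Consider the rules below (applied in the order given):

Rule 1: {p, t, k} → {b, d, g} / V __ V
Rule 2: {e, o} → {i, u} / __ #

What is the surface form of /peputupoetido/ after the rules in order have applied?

pebuduboedidu

Rule 1 (intervocalic voicing): /p/ is a voiceless stop between vowels /e/ and /u/, so it voices to [b]. /t/ is a voiceless stop between vowels /u/ and /u/, so it voices to [d]. /p/ is a voiceless stop between vowels /u/ and /o/, so it voices to [b]. /t/ is a voiceless stop between vowels /e/ and /i/, so it voices to [d]. /peputupoetido/ → pebuduboedido.
Rule 2 (final vowel raising): /o/ is a mid vowel in word-final position, so it raises to [u]. /pebuduboedido/ → pebuduboedidu.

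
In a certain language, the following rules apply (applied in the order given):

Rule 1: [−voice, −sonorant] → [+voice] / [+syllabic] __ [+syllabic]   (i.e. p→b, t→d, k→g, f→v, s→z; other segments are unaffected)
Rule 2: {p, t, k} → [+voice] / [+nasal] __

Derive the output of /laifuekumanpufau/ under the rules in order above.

Rule 1 (intervocalic voicing): /f/ is a voiceless obstruent between vowels /i/ and /u/, so it voices to [v]. /k/ is a voiceless obstruent between vowels /e/ and /u/, so it voices to [g]. /f/ is a voiceless obstruent between vowels /u/ and /a/, so it voices to [v]. /laifuekumanpufau/ → laivuegumanpuvau.
Rule 2 (post-nasal voicing): /p/ is a voiceless stop immediately after the nasal /n/, so it voices to [b]. /laivuegumanpuvau/ → laivuegumanbuvau.

laivuegumanbuvau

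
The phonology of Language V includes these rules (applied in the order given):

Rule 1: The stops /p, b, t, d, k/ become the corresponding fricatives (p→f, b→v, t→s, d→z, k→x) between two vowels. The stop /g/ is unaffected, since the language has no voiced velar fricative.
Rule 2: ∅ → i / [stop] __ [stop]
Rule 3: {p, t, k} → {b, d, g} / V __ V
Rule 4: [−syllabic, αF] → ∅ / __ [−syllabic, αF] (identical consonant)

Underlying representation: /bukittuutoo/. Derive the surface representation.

buxididuusoo

Rule 1 (intervocalic spirantization): /k/ is a stop between vowels /u/ and /i/, so it spirantizes to the fricative [x]. /t/ is a stop between vowels /u/ and /o/, so it spirantizes to the fricative [s]. /bukittuutoo/ → buxittuusoo.
Rule 2 (stop-cluster i-epenthesis): /t/ and /t/ form a stop–stop cluster, so [i] is inserted between them. /buxittuusoo/ → buxitituusoo.
Rule 3 (intervocalic voicing): /t/ is a voiceless stop between vowels /i/ and /i/, so it voices to [d]. /t/ is a voiceless stop between vowels /i/ and /u/, so it voices to [d]. /buxitituusoo/ → buxididuusoo.
Rule 4 (degemination): no segment meets the environment; /buxididuusoo/ is unchanged.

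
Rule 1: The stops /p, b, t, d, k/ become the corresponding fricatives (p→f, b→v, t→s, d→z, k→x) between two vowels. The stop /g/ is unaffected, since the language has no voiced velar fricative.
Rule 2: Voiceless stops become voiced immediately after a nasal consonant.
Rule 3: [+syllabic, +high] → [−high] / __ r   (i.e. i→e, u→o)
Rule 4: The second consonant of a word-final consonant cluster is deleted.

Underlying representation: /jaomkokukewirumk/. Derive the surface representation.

Rule 1 (intervocalic spirantization): /k/ is a stop between vowels /o/ and /u/, so it spirantizes to the fricative [x]. /k/ is a stop between vowels /u/ and /e/, so it spirantizes to the fricative [x]. /jaomkokukewirumk/ → jaomkoxuxewirumk.
Rule 2 (post-nasal voicing): /k/ is a voiceless stop immediately after the nasal /m/, so it voices to [g]. /k/ is a voiceless stop immediately after the nasal /m/, so it voices to [g]. /jaomkoxuxewirumk/ → jaomgoxuxewirumg.
Rule 3 (pre-rhotic lowering): /i/ is a high vowel immediately before /r/, so it lowers to [e]. /jaomgoxuxewirumg/ → jaomgoxuxewerumg.
Rule 4 (final cluster simplification): /g/ is the second consonant of a word-final cluster /mg/, so it deletes. /jaomgoxuxewerumg/ → jaomgoxuxewerum.

jaomgoxuxewerum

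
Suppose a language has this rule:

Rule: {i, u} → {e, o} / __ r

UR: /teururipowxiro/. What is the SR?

/u/ is a high vowel immediately before /r/, so it lowers to [o].
/u/ is a high vowel immediately before /r/, so it lowers to [o].
/i/ is a high vowel immediately before /r/, so it lowers to [e].
Surface form: [teororipowxero].

teororipowxero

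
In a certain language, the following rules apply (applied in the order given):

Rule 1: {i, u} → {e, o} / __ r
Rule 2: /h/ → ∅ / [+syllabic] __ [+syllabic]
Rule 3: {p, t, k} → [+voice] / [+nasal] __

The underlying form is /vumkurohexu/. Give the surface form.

vumgoroexu

Rule 1 (pre-rhotic lowering): /u/ is a high vowel immediately before /r/, so it lowers to [o]. /vumkurohexu/ → vumkorohexu.
Rule 2 (intervocalic h-deletion): /h/ occurs between vowels /o/ and /e/, so it deletes. /vumkorohexu/ → vumkoroexu.
Rule 3 (post-nasal voicing): /k/ is a voiceless stop immediately after the nasal /m/, so it voices to [g]. /vumkoroexu/ → vumgoroexu.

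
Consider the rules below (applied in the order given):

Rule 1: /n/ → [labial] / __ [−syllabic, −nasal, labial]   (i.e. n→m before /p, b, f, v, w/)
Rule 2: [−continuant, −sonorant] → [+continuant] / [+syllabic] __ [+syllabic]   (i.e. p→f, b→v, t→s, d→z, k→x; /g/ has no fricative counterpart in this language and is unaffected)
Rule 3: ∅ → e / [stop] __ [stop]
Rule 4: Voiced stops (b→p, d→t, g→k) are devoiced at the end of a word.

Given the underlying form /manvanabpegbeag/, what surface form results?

Rule 1 (nasal place assimilation): /n/ precedes the labial consonant /v/, so it assimilates in place to [m]. /manvanabpegbeag/ → mamvanabpegbeag.
Rule 2 (intervocalic spirantization): no segment meets the environment; /mamvanabpegbeag/ is unchanged.
Rule 3 (stop-cluster e-epenthesis): /b/ and /p/ form a stop–stop cluster, so [e] is inserted between them. /g/ and /b/ form a stop–stop cluster, so [e] is inserted between them. /mamvanabpegbeag/ → mamvanabepegebeag.
Rule 4 (final devoicing): /g/ is a voiced stop in word-final position, so it devoices to [k]. /mamvanabepegebeag/ → mamvanabepegebeak.

mamvanabepegebeak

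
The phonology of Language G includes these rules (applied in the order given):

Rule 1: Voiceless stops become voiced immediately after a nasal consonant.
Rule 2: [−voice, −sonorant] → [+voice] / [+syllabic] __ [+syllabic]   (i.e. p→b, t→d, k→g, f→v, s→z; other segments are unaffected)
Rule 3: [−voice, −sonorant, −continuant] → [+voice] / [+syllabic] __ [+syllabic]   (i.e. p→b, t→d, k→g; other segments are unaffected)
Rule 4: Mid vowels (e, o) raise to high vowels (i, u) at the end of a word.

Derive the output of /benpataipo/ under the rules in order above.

benbadaibu

Rule 1 (post-nasal voicing): /p/ is a voiceless stop immediately after the nasal /n/, so it voices to [b]. /benpataipo/ → benbataipo.
Rule 2 (intervocalic voicing): /t/ is a voiceless obstruent between vowels /a/ and /a/, so it voices to [d]. /p/ is a voiceless obstruent between vowels /i/ and /o/, so it voices to [b]. /benbataipo/ → benbadaibo.
Rule 3 (intervocalic voicing): no segment meets the environment; /benbadaibo/ is unchanged.
Rule 4 (final vowel raising): /o/ is a mid vowel in word-final position, so it raises to [u]. /benbadaibo/ → benbadaibu.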